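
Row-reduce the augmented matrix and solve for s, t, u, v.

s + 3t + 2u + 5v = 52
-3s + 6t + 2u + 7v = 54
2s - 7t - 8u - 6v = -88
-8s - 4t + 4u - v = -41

(5, 4, 5, 5)

Forward elimination on [A|b]:
R2 <- R2 - (-3)*R1:  [   0   15    8   22  210 ]
R3 <- R3 - (2)*R1:  [    0   -13   -12   -16  -192 ]
R4 <- R4 - (-8)*R1:  [   0   20   20   39  375 ]
R3 <- R3 - (-13/15)*R2:  [      0       0  -76/15   46/15     -10 ]
R4 <- R4 - (4/3)*R2:  [    0     0  28/3  29/3    95 ]
R4 <- R4 - (-35/19)*R3:  [       0        0        0   291/19  1455/19 ]
Row echelon form:
[ 1   3       2       5  |       52 ]
[ 0  15       8      22  |      210 ]
[ 0   0  -76/15   46/15  |      -10 ]
[ 0   0       0  291/19  |  1455/19 ]
Back-substitution:
v = (1455/19) / (291/19) = 5
u = (-10 - (46/15)*(5)) / (-76/15) = 5
t = (210 - (8)*(5) - (22)*(5)) / 15 = 4
s = (52 - (3)*(4) - (2)*(5) - (5)*(5)) / 1 = 5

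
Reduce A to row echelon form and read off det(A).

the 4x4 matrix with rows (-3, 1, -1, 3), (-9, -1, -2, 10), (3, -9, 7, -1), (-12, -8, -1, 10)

Forward elimination:
R2 <- R2 - (3)*R1:  [  0  -4   1   1 ]
R3 <- R3 - (-1)*R1:  [  0  -8   6   2 ]
R4 <- R4 - (4)*R1:  [   0  -12    3   -2 ]
R3 <- R3 - (2)*R2:  [ 0  0  4  0 ]
R4 <- R4 - (3)*R2:  [  0   0   0  -5 ]
Upper-triangular form:
[ -3   1  -1   3 ]
[  0  -4   1   1 ]
[  0   0   4   0 ]
[  0   0   0  -5 ]
det(A) = (-1)^0 * (-3) * (-4) * (4) * (-5) = -240  (0 row swaps -> sign +1)

det(A) = -240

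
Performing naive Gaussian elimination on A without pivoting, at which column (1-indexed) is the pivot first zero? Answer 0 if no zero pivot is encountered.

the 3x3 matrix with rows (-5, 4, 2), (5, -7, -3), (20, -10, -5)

first zero-pivot column = 0

Naive forward elimination:
R2 <- R2 - (-1)*R1:  [  0  -3  -1 ]
R3 <- R3 - (-4)*R1:  [ 0  6  3 ]
R3 <- R3 - (-2)*R2:  [ 0  0  1 ]
All pivots nonzero; naive elimination completes without hitting a zero pivot.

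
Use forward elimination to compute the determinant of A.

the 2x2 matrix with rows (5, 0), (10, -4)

Forward elimination:
R2 <- R2 - (2)*R1:  [  0  -4 ]
Upper-triangular form:
[ 5   0 ]
[ 0  -4 ]
det(A) = (-1)^0 * (5) * (-4) = -20  (0 row swaps -> sign +1)

det(A) = -20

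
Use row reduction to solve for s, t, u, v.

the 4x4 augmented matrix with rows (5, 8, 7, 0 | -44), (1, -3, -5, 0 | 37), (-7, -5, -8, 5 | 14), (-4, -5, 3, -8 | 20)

Forward elimination on [A|b]:
R2 <- R2 - (1/5)*R1:  [     0  -23/5  -32/5      0  229/5 ]
R3 <- R3 - (-7/5)*R1:  [      0    31/5     9/5       5  -238/5 ]
R4 <- R4 - (-4/5)*R1:  [     0    7/5   43/5     -8  -76/5 ]
R3 <- R3 - (-31/23)*R2:  [       0        0  -157/23        5   325/23 ]
R4 <- R4 - (-7/23)*R2:  [      0       0  153/23      -8  -29/23 ]
R4 <- R4 - (-153/157)*R3:  [        0         0         0  -491/157  1964/157 ]
Row echelon form:
[ 5      8        7         0  |       -44 ]
[ 0  -23/5    -32/5         0  |     229/5 ]
[ 0      0  -157/23         5  |    325/23 ]
[ 0      0        0  -491/157  |  1964/157 ]
Back-substitution:
v = (1964/157) / (-491/157) = -4
u = (325/23 - (5)*(-4)) / (-157/23) = -5
t = (229/5 - (-32/5)*(-5)) / (-23/5) = -3
s = (-44 - (8)*(-3) - (7)*(-5)) / 5 = 3

(3, -3, -5, -4)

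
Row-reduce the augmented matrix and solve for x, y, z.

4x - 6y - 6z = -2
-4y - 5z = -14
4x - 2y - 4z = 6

(4, 1, 2)

Forward elimination on [A|b]:
R3 <- R3 - (1)*R1:  [ 0  4  2  8 ]
R3 <- R3 - (-1)*R2:  [  0   0  -3  -6 ]
Row echelon form:
[ 4  -6  -6  |   -2 ]
[ 0  -4  -5  |  -14 ]
[ 0   0  -3  |   -6 ]
Back-substitution:
z = (-6) / -3 = 2
y = (-14 - (-5)*(2)) / -4 = 1
x = (-2 - (-6)*(1) - (-6)*(2)) / 4 = 4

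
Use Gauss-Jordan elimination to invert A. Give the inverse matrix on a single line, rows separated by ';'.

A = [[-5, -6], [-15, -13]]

Gauss-Jordan on [A | I]:
R1 <- (1/-5)*R1:  [    1   6/5  |  -1/5     0 ]
R2 <- R2 - (-15)*R1:  [  0   5  |  -3   1 ]
R2 <- (1/5)*R2:  [    0     1  |  -3/5   1/5 ]
R1 <- R1 - (6/5)*R2:  [     1      0  |  13/25  -6/25 ]
Right block of [I | A^{-1}] is the inverse:
[ 13/25  -6/25 ]
[  -3/5    1/5 ]

inverse = [13/25 -6/25; -3/5 1/5]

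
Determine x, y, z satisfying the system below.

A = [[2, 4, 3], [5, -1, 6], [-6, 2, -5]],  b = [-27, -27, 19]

Forward elimination on [A|b]:
R2 <- R2 - (5/2)*R1:  [    0   -11  -3/2  81/2 ]
R3 <- R3 - (-3)*R1:  [   0   14    4  -62 ]
R3 <- R3 - (-14/11)*R2:  [       0        0    23/11  -115/11 ]
Row echelon form:
[ 2    4      3  |      -27 ]
[ 0  -11   -3/2  |     81/2 ]
[ 0    0  23/11  |  -115/11 ]
Back-substitution:
z = (-115/11) / (23/11) = -5
y = (81/2 - (-3/2)*(-5)) / -11 = -3
x = (-27 - (4)*(-3) - (3)*(-5)) / 2 = 0

(0, -3, -5)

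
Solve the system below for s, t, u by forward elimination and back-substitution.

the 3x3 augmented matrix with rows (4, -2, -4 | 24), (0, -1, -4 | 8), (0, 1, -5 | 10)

(4, 0, -2)

Forward elimination on [A|b]:
R3 <- R3 - (-1)*R2:  [  0   0  -9  18 ]
Row echelon form:
[ 4  -2  -4  |  24 ]
[ 0  -1  -4  |   8 ]
[ 0   0  -9  |  18 ]
Back-substitution:
u = (18) / -9 = -2
t = (8 - (-4)*(-2)) / -1 = 0
s = (24 - (-2)*(0) - (-4)*(-2)) / 4 = 4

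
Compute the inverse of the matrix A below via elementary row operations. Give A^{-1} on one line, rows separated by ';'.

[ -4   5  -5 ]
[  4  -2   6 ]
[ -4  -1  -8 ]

Gauss-Jordan on [A | I]:
R1 <- (1/-4)*R1:  [    1  -5/4   5/4  |  -1/4     0     0 ]
R2 <- R2 - (4)*R1:  [ 0  3  1  |  1  1  0 ]
R3 <- R3 - (-4)*R1:  [  0  -6  -3  |  -1   0   1 ]
R2 <- (1/3)*R2:  [   0    1  1/3  |  1/3  1/3    0 ]
R1 <- R1 - (-5/4)*R2:  [    1     0   5/3  |   1/6  5/12     0 ]
R3 <- R3 - (-6)*R2:  [  0   0  -1  |   1   2   1 ]
R3 <- (1/-1)*R3:  [  0   0   1  |  -1  -2  -1 ]
R1 <- R1 - (5/3)*R3:  [    1     0     0  |  11/6  15/4   5/3 ]
R2 <- R2 - (1/3)*R3:  [   0    1    0  |  2/3    1  1/3 ]
Right block of [I | A^{-1}] is the inverse:
[ 11/6  15/4  5/3 ]
[  2/3     1  1/3 ]
[   -1    -2   -1 ]

inverse = [11/6 15/4 5/3; 2/3 1 1/3; -1 -2 -1]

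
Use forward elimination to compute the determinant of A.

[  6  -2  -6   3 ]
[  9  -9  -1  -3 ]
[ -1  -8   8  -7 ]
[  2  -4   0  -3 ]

det(A) = -320

Forward elimination:
R2 <- R2 - (3/2)*R1:  [     0     -6      8  -15/2 ]
R3 <- R3 - (-1/6)*R1:  [     0  -25/3      7  -13/2 ]
R4 <- R4 - (1/3)*R1:  [     0  -10/3      2     -4 ]
R3 <- R3 - (25/18)*R2:  [     0      0  -37/9  47/12 ]
R4 <- R4 - (5/9)*R2:  [     0      0  -22/9    1/6 ]
R4 <- R4 - (22/37)*R3:  [      0       0       0  -80/37 ]
Upper-triangular form:
[ 6  -2     -6       3 ]
[ 0  -6      8   -15/2 ]
[ 0   0  -37/9   47/12 ]
[ 0   0      0  -80/37 ]
det(A) = (-1)^0 * (6) * (-6) * (-37/9) * (-80/37) = -320  (0 row swaps -> sign +1)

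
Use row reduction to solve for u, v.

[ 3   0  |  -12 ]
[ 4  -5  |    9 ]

Forward elimination on [A|b]:
R2 <- R2 - (4/3)*R1:  [  0  -5  25 ]
Row echelon form:
[ 3   0  |  -12 ]
[ 0  -5  |   25 ]
Back-substitution:
v = (25) / -5 = -5
u = (-12) / 3 = -4

(-4, -5)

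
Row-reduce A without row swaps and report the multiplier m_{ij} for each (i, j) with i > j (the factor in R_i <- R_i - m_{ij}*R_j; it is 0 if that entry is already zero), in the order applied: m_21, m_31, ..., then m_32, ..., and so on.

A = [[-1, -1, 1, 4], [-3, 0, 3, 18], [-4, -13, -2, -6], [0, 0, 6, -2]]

multipliers: 3, 4, 0, -3, 0, -1

Forward elimination:
R2 <- R2 - (3)*R1:  [ 0  3  0  6 ]
R3 <- R3 - (4)*R1:  [   0   -9   -6  -22 ]
R4: entry in column 1 is already 0 -> m_{41} = 0 (no row operation needed)
R3 <- R3 - (-3)*R2:  [  0   0  -6  -4 ]
R4: entry in column 2 is already 0 -> m_{42} = 0 (no row operation needed)
R4 <- R4 - (-1)*R3:  [  0   0   0  -6 ]
Multipliers (in order of application): m_{21} = 3, m_{31} = 4, m_{41} = 0, m_{32} = -3, m_{42} = 0, m_{43} = -1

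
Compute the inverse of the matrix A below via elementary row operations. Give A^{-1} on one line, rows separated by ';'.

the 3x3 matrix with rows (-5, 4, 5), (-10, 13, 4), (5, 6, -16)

Gauss-Jordan on [A | I]:
R1 <- (1/-5)*R1:  [    1  -4/5    -1  |  -1/5     0     0 ]
R2 <- R2 - (-10)*R1:  [  0   5  -6  |  -2   1   0 ]
R3 <- R3 - (5)*R1:  [   0   10  -11  |    1    0    1 ]
R2 <- (1/5)*R2:  [    0     1  -6/5  |  -2/5   1/5     0 ]
R1 <- R1 - (-4/5)*R2:  [      1       0  -49/25  |  -13/25    4/25       0 ]
R3 <- R3 - (10)*R2:  [  0   0   1  |   5  -2   1 ]
R1 <- R1 - (-49/25)*R3:  [      1       0       0  |  232/25  -94/25   49/25 ]
R2 <- R2 - (-6/5)*R3:  [     0      1      0  |   28/5  -11/5    6/5 ]
Right block of [I | A^{-1}] is the inverse:
[ 232/25  -94/25  49/25 ]
[   28/5   -11/5    6/5 ]
[      5      -2      1 ]

inverse = [232/25 -94/25 49/25; 28/5 -11/5 6/5; 5 -2 1]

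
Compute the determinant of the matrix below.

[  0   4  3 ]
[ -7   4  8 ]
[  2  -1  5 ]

det(A) = 201

Forward elimination:
R1 <-> R2   (pivot in column 1 was zero)
[ -7   4  8 ]
[  0   4  3 ]
[  2  -1  5 ]
R3 <- R3 - (-2/7)*R1:  [    0   1/7  51/7 ]
R3 <- R3 - (1/28)*R2:  [      0       0  201/28 ]
Upper-triangular form:
[ -7  4       8 ]
[  0  4       3 ]
[  0  0  201/28 ]
det(A) = (-1)^1 * (-7) * (4) * (201/28) = 201  (1 row swap -> sign -1)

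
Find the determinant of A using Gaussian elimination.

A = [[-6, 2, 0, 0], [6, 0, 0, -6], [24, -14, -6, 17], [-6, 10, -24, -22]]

Forward elimination:
R2 <- R2 - (-1)*R1:  [  0   2   0  -6 ]
R3 <- R3 - (-4)*R1:  [  0  -6  -6  17 ]
R4 <- R4 - (1)*R1:  [   0    8  -24  -22 ]
R3 <- R3 - (-3)*R2:  [  0   0  -6  -1 ]
R4 <- R4 - (4)*R2:  [   0    0  -24    2 ]
R4 <- R4 - (4)*R3:  [ 0  0  0  6 ]
Upper-triangular form:
[ -6  2   0   0 ]
[  0  2   0  -6 ]
[  0  0  -6  -1 ]
[  0  0   0   6 ]
det(A) = (-1)^0 * (-6) * (2) * (-6) * (6) = 432  (0 row swaps -> sign +1)

det(A) = 432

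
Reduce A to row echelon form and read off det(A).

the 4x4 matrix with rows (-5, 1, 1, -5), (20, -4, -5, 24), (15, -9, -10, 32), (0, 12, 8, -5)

Forward elimination:
R2 <- R2 - (-4)*R1:  [  0   0  -1   4 ]
R3 <- R3 - (-3)*R1:  [  0  -6  -7  17 ]
R2 <-> R3   (pivot in column 2 was zero)
[ -5   1   1  -5 ]
[  0  -6  -7  17 ]
[  0   0  -1   4 ]
[  0  12   8  -5 ]
R4 <- R4 - (-2)*R2:  [  0   0  -6  29 ]
R4 <- R4 - (6)*R3:  [ 0  0  0  5 ]
Upper-triangular form:
[ -5   1   1  -5 ]
[  0  -6  -7  17 ]
[  0   0  -1   4 ]
[  0   0   0   5 ]
det(A) = (-1)^1 * (-5) * (-6) * (-1) * (5) = 150  (1 row swap -> sign -1)

det(A) = 150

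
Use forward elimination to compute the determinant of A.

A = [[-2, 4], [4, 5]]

Forward elimination:
R2 <- R2 - (-2)*R1:  [  0  13 ]
Upper-triangular form:
[ -2   4 ]
[  0  13 ]
det(A) = (-1)^0 * (-2) * (13) = -26  (0 row swaps -> sign +1)

det(A) = -26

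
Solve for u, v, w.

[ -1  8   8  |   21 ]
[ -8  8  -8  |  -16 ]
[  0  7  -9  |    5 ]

(3, 2, 1)

Forward elimination on [A|b]:
R2 <- R2 - (8)*R1:  [    0   -56   -72  -184 ]
R3 <- R3 - (-1/8)*R2:  [   0    0  -18  -18 ]
Row echelon form:
[ -1    8    8  |    21 ]
[  0  -56  -72  |  -184 ]
[  0    0  -18  |   -18 ]
Back-substitution:
w = (-18) / -18 = 1
v = (-184 - (-72)*(1)) / -56 = 2
u = (21 - (8)*(2) - (8)*(1)) / -1 = 3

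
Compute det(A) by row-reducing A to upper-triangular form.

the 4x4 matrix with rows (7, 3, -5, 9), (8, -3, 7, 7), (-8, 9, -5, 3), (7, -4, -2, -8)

det(A) = 4992

Forward elimination:
R2 <- R2 - (8/7)*R1:  [     0  -45/7   89/7  -23/7 ]
R3 <- R3 - (-8/7)*R1:  [     0   87/7  -75/7   93/7 ]
R4 <- R4 - (1)*R1:  [   0   -7    3  -17 ]
R3 <- R3 - (-29/15)*R2:  [      0       0  208/15  104/15 ]
R4 <- R4 - (49/45)*R2:  [       0        0  -488/45  -604/45 ]
R4 <- R4 - (-61/78)*R3:  [  0   0   0  -8 ]
Upper-triangular form:
[ 7      3      -5       9 ]
[ 0  -45/7    89/7   -23/7 ]
[ 0      0  208/15  104/15 ]
[ 0      0       0      -8 ]
det(A) = (-1)^0 * (7) * (-45/7) * (208/15) * (-8) = 4992  (0 row swaps -> sign +1)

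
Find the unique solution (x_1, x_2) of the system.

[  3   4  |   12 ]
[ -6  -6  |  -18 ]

Forward elimination on [A|b]:
R2 <- R2 - (-2)*R1:  [ 0  2  6 ]
Row echelon form:
[ 3  4  |  12 ]
[ 0  2  |   6 ]
Back-substitution:
x_2 = (6) / 2 = 3
x_1 = (12 - (4)*(3)) / 3 = 0

(0, 3)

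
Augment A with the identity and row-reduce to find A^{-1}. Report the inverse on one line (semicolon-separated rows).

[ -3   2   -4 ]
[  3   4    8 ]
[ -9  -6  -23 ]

Gauss-Jordan on [A | I]:
R1 <- (1/-3)*R1:  [    1  -2/3   4/3  |  -1/3     0     0 ]
R2 <- R2 - (3)*R1:  [ 0  6  4  |  1  1  0 ]
R3 <- R3 - (-9)*R1:  [   0  -12  -11  |   -3    0    1 ]
R2 <- (1/6)*R2:  [   0    1  2/3  |  1/6  1/6    0 ]
R1 <- R1 - (-2/3)*R2:  [    1     0  16/9  |  -2/9   1/9     0 ]
R3 <- R3 - (-12)*R2:  [  0   0  -3  |  -1   2   1 ]
R3 <- (1/-3)*R3:  [    0     0     1  |   1/3  -2/3  -1/3 ]
R1 <- R1 - (16/9)*R3:  [      1       0       0  |  -22/27   35/27   16/27 ]
R2 <- R2 - (2/3)*R3:  [     0      1      0  |  -1/18  11/18    2/9 ]
Right block of [I | A^{-1}] is the inverse:
[ -22/27  35/27  16/27 ]
[  -1/18  11/18    2/9 ]
[    1/3   -2/3   -1/3 ]

inverse = [-22/27 35/27 16/27; -1/18 11/18 2/9; 1/3 -2/3 -1/3]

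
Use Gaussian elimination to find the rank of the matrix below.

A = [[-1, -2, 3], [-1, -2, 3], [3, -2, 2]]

Row reduction:
R2 <- R2 - (1)*R1:  [ 0  0  0 ]
R3 <- R3 - (-3)*R1:  [  0  -8  11 ]
R2 <-> R3   (pivot in column 2 was zero)
[ -1  -2   3 ]
[  0  -8  11 ]
[  0   0   0 ]
Row echelon form:
[ -1  -2   3 ]
[  0  -8  11 ]
[  0   0   0 ]
Nonzero rows / pivot columns: 2

rank(A) = 2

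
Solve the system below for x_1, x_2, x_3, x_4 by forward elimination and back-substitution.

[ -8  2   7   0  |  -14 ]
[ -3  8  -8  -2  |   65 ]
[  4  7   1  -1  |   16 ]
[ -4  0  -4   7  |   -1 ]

Forward elimination on [A|b]:
R2 <- R2 - (3/8)*R1:  [     0   29/4  -85/8     -2  281/4 ]
R3 <- R3 - (-1/2)*R1:  [   0    8  9/2   -1    9 ]
R4 <- R4 - (1/2)*R1:  [     0     -1  -15/2      7      6 ]
R3 <- R3 - (32/29)*R2:  [        0         0    941/58     35/29  -1987/29 ]
R4 <- R4 - (-4/29)*R2:  [       0        0  -260/29   195/29   455/29 ]
R4 <- R4 - (-520/941)*R3:  [          0           0           0    6955/941  -20865/941 ]
Row echelon form:
[ -8     2       7         0  |         -14 ]
[  0  29/4   -85/8        -2  |       281/4 ]
[  0     0  941/58     35/29  |    -1987/29 ]
[  0     0       0  6955/941  |  -20865/941 ]
Back-substitution:
x_4 = (-20865/941) / (6955/941) = -3
x_3 = (-1987/29 - (35/29)*(-3)) / (941/58) = -4
x_2 = (281/4 - (-85/8)*(-4) - (-2)*(-3)) / (29/4) = 3
x_1 = (-14 - (2)*(3) - (7)*(-4)) / -8 = -1

(-1, 3, -4, -3)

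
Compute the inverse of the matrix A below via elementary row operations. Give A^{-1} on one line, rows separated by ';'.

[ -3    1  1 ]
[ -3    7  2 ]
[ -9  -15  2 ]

Gauss-Jordan on [A | I]:
R1 <- (1/-3)*R1:  [    1  -1/3  -1/3  |  -1/3     0     0 ]
R2 <- R2 - (-3)*R1:  [  0   6   1  |  -1   1   0 ]
R3 <- R3 - (-9)*R1:  [   0  -18   -1  |   -3    0    1 ]
R2 <- (1/6)*R2:  [    0     1   1/6  |  -1/6   1/6     0 ]
R1 <- R1 - (-1/3)*R2:  [     1      0  -5/18  |  -7/18   1/18      0 ]
R3 <- R3 - (-18)*R2:  [  0   0   2  |  -6   3   1 ]
R3 <- (1/2)*R3:  [   0    0    1  |   -3  3/2  1/2 ]
R1 <- R1 - (-5/18)*R3:  [     1      0      0  |  -11/9  17/36   5/36 ]
R2 <- R2 - (1/6)*R3:  [     0      1      0  |    1/3  -1/12  -1/12 ]
Right block of [I | A^{-1}] is the inverse:
[ -11/9  17/36   5/36 ]
[   1/3  -1/12  -1/12 ]
[    -3    3/2    1/2 ]

inverse = [-11/9 17/36 5/36; 1/3 -1/12 -1/12; -3 3/2 1/2]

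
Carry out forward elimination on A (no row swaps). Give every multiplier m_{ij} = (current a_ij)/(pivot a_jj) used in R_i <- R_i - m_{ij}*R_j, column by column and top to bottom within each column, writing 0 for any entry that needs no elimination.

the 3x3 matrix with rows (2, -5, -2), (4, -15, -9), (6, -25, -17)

Forward elimination:
R2 <- R2 - (2)*R1:  [  0  -5  -5 ]
R3 <- R3 - (3)*R1:  [   0  -10  -11 ]
R3 <- R3 - (2)*R2:  [  0   0  -1 ]
Multipliers (in order of application): m_{21} = 2, m_{31} = 3, m_{32} = 2

multipliers: 2, 3, 2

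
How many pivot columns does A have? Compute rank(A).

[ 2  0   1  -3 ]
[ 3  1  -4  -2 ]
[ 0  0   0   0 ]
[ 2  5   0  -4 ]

Row reduction:
R2 <- R2 - (3/2)*R1:  [     0      1  -11/2    5/2 ]
R4 <- R4 - (1)*R1:  [  0   5  -1  -1 ]
R4 <- R4 - (5)*R2:  [     0      0   53/2  -27/2 ]
R3 <-> R4   (pivot in column 3 was zero)
[ 2  0      1     -3 ]
[ 0  1  -11/2    5/2 ]
[ 0  0   53/2  -27/2 ]
[ 0  0      0      0 ]
Row echelon form:
[ 2  0      1     -3 ]
[ 0  1  -11/2    5/2 ]
[ 0  0   53/2  -27/2 ]
[ 0  0      0      0 ]
Nonzero rows / pivot columns: 3

rank(A) = 3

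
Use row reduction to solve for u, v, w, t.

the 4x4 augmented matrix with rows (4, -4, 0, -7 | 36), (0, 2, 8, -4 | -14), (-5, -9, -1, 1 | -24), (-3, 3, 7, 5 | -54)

Forward elimination on [A|b]:
R3 <- R3 - (-5/4)*R1:  [     0    -14     -1  -31/4     21 ]
R4 <- R4 - (-3/4)*R1:  [    0     0     7  -1/4   -27 ]
R3 <- R3 - (-7)*R2:  [      0       0      55  -143/4     -77 ]
R4 <- R4 - (7/55)*R3:  [     0      0      0  43/10  -86/5 ]
Row echelon form:
[ 4  -4   0      -7  |     36 ]
[ 0   2   8      -4  |    -14 ]
[ 0   0  55  -143/4  |    -77 ]
[ 0   0   0   43/10  |  -86/5 ]
Back-substitution:
t = (-86/5) / (43/10) = -4
w = (-77 - (-143/4)*(-4)) / 55 = -4
v = (-14 - (8)*(-4) - (-4)*(-4)) / 2 = 1
u = (36 - (-4)*(1) - (-7)*(-4)) / 4 = 3

(3, 1, -4, -4)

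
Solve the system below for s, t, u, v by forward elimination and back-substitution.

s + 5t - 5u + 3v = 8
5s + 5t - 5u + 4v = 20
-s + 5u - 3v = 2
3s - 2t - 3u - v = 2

(3, 2, 1, 0)

Forward elimination on [A|b]:
R2 <- R2 - (5)*R1:  [   0  -20   20  -11  -20 ]
R3 <- R3 - (-1)*R1:  [  0   5   0   0  10 ]
R4 <- R4 - (3)*R1:  [   0  -17   12  -10  -22 ]
R3 <- R3 - (-1/4)*R2:  [     0      0      5  -11/4      5 ]
R4 <- R4 - (17/20)*R2:  [      0       0      -5  -13/20      -5 ]
R4 <- R4 - (-1)*R3:  [     0      0      0  -17/5      0 ]
Row echelon form:
[ 1    5  -5      3  |    8 ]
[ 0  -20  20    -11  |  -20 ]
[ 0    0   5  -11/4  |    5 ]
[ 0    0   0  -17/5  |    0 ]
Back-substitution:
v = (0) / (-17/5) = 0
u = (5 - (-11/4)*(0)) / 5 = 1
t = (-20 - (20)*(1) - (-11)*(0)) / -20 = 2
s = (8 - (5)*(2) - (-5)*(1) - (3)*(0)) / 1 = 3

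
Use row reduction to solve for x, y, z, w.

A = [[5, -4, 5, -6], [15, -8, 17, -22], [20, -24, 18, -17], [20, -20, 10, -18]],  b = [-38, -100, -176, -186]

(-5, 4, 3, 2)

Forward elimination on [A|b]:
R2 <- R2 - (3)*R1:  [  0   4   2  -4  14 ]
R3 <- R3 - (4)*R1:  [   0   -8   -2    7  -24 ]
R4 <- R4 - (4)*R1:  [   0   -4  -10    6  -34 ]
R3 <- R3 - (-2)*R2:  [  0   0   2  -1   4 ]
R4 <- R4 - (-1)*R2:  [   0    0   -8    2  -20 ]
R4 <- R4 - (-4)*R3:  [  0   0   0  -2  -4 ]
Row echelon form:
[ 5  -4  5  -6  |  -38 ]
[ 0   4  2  -4  |   14 ]
[ 0   0  2  -1  |    4 ]
[ 0   0  0  -2  |   -4 ]
Back-substitution:
w = (-4) / -2 = 2
z = (4 - (-1)*(2)) / 2 = 3
y = (14 - (2)*(3) - (-4)*(2)) / 4 = 4
x = (-38 - (-4)*(4) - (5)*(3) - (-6)*(2)) / 5 = -5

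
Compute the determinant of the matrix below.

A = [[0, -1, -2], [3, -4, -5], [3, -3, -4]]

Forward elimination:
R1 <-> R2   (pivot in column 1 was zero)
[ 3  -4  -5 ]
[ 0  -1  -2 ]
[ 3  -3  -4 ]
R3 <- R3 - (1)*R1:  [ 0  1  1 ]
R3 <- R3 - (-1)*R2:  [  0   0  -1 ]
Upper-triangular form:
[ 3  -4  -5 ]
[ 0  -1  -2 ]
[ 0   0  -1 ]
det(A) = (-1)^1 * (3) * (-1) * (-1) = -3  (1 row swap -> sign -1)

det(A) = -3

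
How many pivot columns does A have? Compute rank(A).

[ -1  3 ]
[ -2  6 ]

Row reduction:
R2 <- R2 - (2)*R1:  [ 0  0 ]
Row echelon form:
[ -1  3 ]
[  0  0 ]
Nonzero rows / pivot columns: 1

rank(A) = 1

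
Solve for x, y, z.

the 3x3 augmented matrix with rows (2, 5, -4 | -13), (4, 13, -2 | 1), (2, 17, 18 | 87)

(-1, 1, 4)

Forward elimination on [A|b]:
R2 <- R2 - (2)*R1:  [  0   3   6  27 ]
R3 <- R3 - (1)*R1:  [   0   12   22  100 ]
R3 <- R3 - (4)*R2:  [  0   0  -2  -8 ]
Row echelon form:
[ 2  5  -4  |  -13 ]
[ 0  3   6  |   27 ]
[ 0  0  -2  |   -8 ]
Back-substitution:
z = (-8) / -2 = 4
y = (27 - (6)*(4)) / 3 = 1
x = (-13 - (5)*(1) - (-4)*(4)) / 2 = -1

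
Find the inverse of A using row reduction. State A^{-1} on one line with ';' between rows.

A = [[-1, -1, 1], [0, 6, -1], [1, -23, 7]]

inverse = [-19/24 2/3 5/24; 1/24 1/3 1/24; 1/4 1 1/4]

Gauss-Jordan on [A | I]:
R1 <- (1/-1)*R1:  [  1   1  -1  |  -1   0   0 ]
R3 <- R3 - (1)*R1:  [   0  -24    8  |    1    0    1 ]
R2 <- (1/6)*R2:  [    0     1  -1/6  |     0   1/6     0 ]
R1 <- R1 - (1)*R2:  [    1     0  -5/6  |    -1  -1/6     0 ]
R3 <- R3 - (-24)*R2:  [ 0  0  4  |  1  4  1 ]
R3 <- (1/4)*R3:  [   0    0    1  |  1/4    1  1/4 ]
R1 <- R1 - (-5/6)*R3:  [      1       0       0  |  -19/24     2/3    5/24 ]
R2 <- R2 - (-1/6)*R3:  [    0     1     0  |  1/24   1/3  1/24 ]
Right block of [I | A^{-1}] is the inverse:
[ -19/24  2/3  5/24 ]
[   1/24  1/3  1/24 ]
[    1/4    1   1/4 ]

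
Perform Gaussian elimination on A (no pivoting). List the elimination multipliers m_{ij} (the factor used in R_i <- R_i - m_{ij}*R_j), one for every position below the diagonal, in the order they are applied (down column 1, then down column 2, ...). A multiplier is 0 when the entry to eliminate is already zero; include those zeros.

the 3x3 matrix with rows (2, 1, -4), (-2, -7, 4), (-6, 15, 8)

multipliers: -1, -3, -3

Forward elimination:
R2 <- R2 - (-1)*R1:  [  0  -6   0 ]
R3 <- R3 - (-3)*R1:  [  0  18  -4 ]
R3 <- R3 - (-3)*R2:  [  0   0  -4 ]
Multipliers (in order of application): m_{21} = -1, m_{31} = -3, m_{32} = -3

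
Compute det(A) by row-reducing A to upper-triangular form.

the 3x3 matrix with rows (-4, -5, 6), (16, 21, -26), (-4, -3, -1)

Forward elimination:
R2 <- R2 - (-4)*R1:  [  0   1  -2 ]
R3 <- R3 - (1)*R1:  [  0   2  -7 ]
R3 <- R3 - (2)*R2:  [  0   0  -3 ]
Upper-triangular form:
[ -4  -5   6 ]
[  0   1  -2 ]
[  0   0  -3 ]
det(A) = (-1)^0 * (-4) * (1) * (-3) = 12  (0 row swaps -> sign +1)

det(A) = 12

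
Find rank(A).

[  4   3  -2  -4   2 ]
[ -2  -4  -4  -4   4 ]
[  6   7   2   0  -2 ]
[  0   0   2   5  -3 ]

rank(A) = 3

Row reduction:
R2 <- R2 - (-1/2)*R1:  [    0  -5/2    -5    -6     5 ]
R3 <- R3 - (3/2)*R1:  [   0  5/2    5    6   -5 ]
R3 <- R3 - (-1)*R2:  [ 0  0  0  0  0 ]
R3 <-> R4   (pivot in column 3 was zero)
[ 4     3  -2  -4   2 ]
[ 0  -5/2  -5  -6   5 ]
[ 0     0   2   5  -3 ]
[ 0     0   0   0   0 ]
Row echelon form:
[ 4     3  -2  -4   2 ]
[ 0  -5/2  -5  -6   5 ]
[ 0     0   2   5  -3 ]
[ 0     0   0   0   0 ]
Nonzero rows / pivot columns: 3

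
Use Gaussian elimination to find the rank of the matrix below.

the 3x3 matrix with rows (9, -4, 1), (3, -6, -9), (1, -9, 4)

Row reduction:
R2 <- R2 - (1/3)*R1:  [     0  -14/3  -28/3 ]
R3 <- R3 - (1/9)*R1:  [     0  -77/9   35/9 ]
R3 <- R3 - (11/6)*R2:  [  0   0  21 ]
Row echelon form:
[ 9     -4      1 ]
[ 0  -14/3  -28/3 ]
[ 0      0     21 ]
Nonzero rows / pivot columns: 3

rank(A) = 3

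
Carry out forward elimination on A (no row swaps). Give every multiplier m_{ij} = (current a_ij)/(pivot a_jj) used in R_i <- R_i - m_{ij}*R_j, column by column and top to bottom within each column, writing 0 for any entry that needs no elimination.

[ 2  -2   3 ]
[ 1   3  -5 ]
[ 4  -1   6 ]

Forward elimination:
R2 <- R2 - (1/2)*R1:  [     0      4  -13/2 ]
R3 <- R3 - (2)*R1:  [ 0  3  0 ]
R3 <- R3 - (3/4)*R2:  [    0     0  39/8 ]
Multipliers (in order of application): m_{21} = 1/2, m_{31} = 2, m_{32} = 3/4

multipliers: 1/2, 2, 3/4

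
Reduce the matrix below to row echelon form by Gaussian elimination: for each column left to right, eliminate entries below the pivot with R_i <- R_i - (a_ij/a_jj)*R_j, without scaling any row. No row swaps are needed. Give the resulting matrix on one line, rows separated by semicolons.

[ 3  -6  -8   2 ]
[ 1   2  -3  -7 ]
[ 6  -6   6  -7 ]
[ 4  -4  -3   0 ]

Forward elimination:
R2 <- R2 - (1/3)*R1:  [     0      4   -1/3  -23/3 ]
R3 <- R3 - (2)*R1:  [   0    6   22  -11 ]
R4 <- R4 - (4/3)*R1:  [    0     4  23/3  -8/3 ]
R3 <- R3 - (3/2)*R2:  [    0     0  45/2   1/2 ]
R4 <- R4 - (1)*R2:  [ 0  0  8  5 ]
R4 <- R4 - (16/45)*R3:  [      0       0       0  217/45 ]
Row echelon form:
[ 3  -6    -8       2 ]
[ 0   4  -1/3   -23/3 ]
[ 0   0  45/2     1/2 ]
[ 0   0     0  217/45 ]

REF = [3 -6 -8 2; 0 4 -1/3 -23/3; 0 0 45/2 1/2; 0 0 0 217/45]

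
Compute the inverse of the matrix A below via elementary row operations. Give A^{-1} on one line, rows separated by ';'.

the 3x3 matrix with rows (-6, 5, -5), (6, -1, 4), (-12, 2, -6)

inverse = [1/24 -5/12 -5/16; 1/4 1/2 1/8; 0 1 1/2]

Gauss-Jordan on [A | I]:
R1 <- (1/-6)*R1:  [    1  -5/6   5/6  |  -1/6     0     0 ]
R2 <- R2 - (6)*R1:  [  0   4  -1  |   1   1   0 ]
R3 <- R3 - (-12)*R1:  [  0  -8   4  |  -2   0   1 ]
R2 <- (1/4)*R2:  [    0     1  -1/4  |   1/4   1/4     0 ]
R1 <- R1 - (-5/6)*R2:  [    1     0   5/8  |  1/24  5/24     0 ]
R3 <- R3 - (-8)*R2:  [ 0  0  2  |  0  2  1 ]
R3 <- (1/2)*R3:  [   0    0    1  |    0    1  1/2 ]
R1 <- R1 - (5/8)*R3:  [     1      0      0  |   1/24  -5/12  -5/16 ]
R2 <- R2 - (-1/4)*R3:  [   0    1    0  |  1/4  1/2  1/8 ]
Right block of [I | A^{-1}] is the inverse:
[ 1/24  -5/12  -5/16 ]
[  1/4    1/2    1/8 ]
[    0      1    1/2 ]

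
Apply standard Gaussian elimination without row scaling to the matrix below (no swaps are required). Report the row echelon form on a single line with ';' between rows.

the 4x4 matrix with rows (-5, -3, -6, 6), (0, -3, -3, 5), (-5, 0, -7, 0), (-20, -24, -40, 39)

REF = [-5 -3 -6 6; 0 -3 -3 5; 0 0 -4 -1; 0 0 0 -4]

Forward elimination:
R3 <- R3 - (1)*R1:  [  0   3  -1  -6 ]
R4 <- R4 - (4)*R1:  [   0  -12  -16   15 ]
R3 <- R3 - (-1)*R2:  [  0   0  -4  -1 ]
R4 <- R4 - (4)*R2:  [  0   0  -4  -5 ]
R4 <- R4 - (1)*R3:  [  0   0   0  -4 ]
Row echelon form:
[ -5  -3  -6   6 ]
[  0  -3  -3   5 ]
[  0   0  -4  -1 ]
[  0   0   0  -4 ]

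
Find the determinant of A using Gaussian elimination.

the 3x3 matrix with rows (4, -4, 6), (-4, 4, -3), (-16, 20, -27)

Forward elimination:
R2 <- R2 - (-1)*R1:  [ 0  0  3 ]
R3 <- R3 - (-4)*R1:  [  0   4  -3 ]
R2 <-> R3   (pivot in column 2 was zero)
[ 4  -4   6 ]
[ 0   4  -3 ]
[ 0   0   3 ]
Upper-triangular form:
[ 4  -4   6 ]
[ 0   4  -3 ]
[ 0   0   3 ]
det(A) = (-1)^1 * (4) * (4) * (3) = -48  (1 row swap -> sign -1)

det(A) = -48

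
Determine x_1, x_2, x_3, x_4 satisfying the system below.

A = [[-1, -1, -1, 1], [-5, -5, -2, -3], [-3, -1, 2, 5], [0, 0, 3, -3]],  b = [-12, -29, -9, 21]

(2, 3, 5, -2)

Forward elimination on [A|b]:
R2 <- R2 - (5)*R1:  [  0   0   3  -8  31 ]
R3 <- R3 - (3)*R1:  [  0   2   5   2  27 ]
R2 <-> R3   (pivot in column 2 was zero)
[ -1  -1  -1   1  -12 ]
[  0   2   5   2   27 ]
[  0   0   3  -8   31 ]
[  0   0   3  -3   21 ]
R4 <- R4 - (1)*R3:  [   0    0    0    5  -10 ]
Row echelon form:
[ -1  -1  -1   1  |  -12 ]
[  0   2   5   2  |   27 ]
[  0   0   3  -8  |   31 ]
[  0   0   0   5  |  -10 ]
Back-substitution:
x_4 = (-10) / 5 = -2
x_3 = (31 - (-8)*(-2)) / 3 = 5
x_2 = (27 - (5)*(5) - (2)*(-2)) / 2 = 3
x_1 = (-12 - (-1)*(3) - (-1)*(5) - (1)*(-2)) / -1 = 2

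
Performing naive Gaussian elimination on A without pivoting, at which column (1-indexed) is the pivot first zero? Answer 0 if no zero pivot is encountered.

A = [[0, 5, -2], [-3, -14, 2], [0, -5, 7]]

first zero-pivot column = 1

Naive forward elimination:
Pivot entry (1,1) is zero but row 2 has -3 in column 1 -> naive elimination stops; a row interchange (e.g. R1 <-> R2) would be required here.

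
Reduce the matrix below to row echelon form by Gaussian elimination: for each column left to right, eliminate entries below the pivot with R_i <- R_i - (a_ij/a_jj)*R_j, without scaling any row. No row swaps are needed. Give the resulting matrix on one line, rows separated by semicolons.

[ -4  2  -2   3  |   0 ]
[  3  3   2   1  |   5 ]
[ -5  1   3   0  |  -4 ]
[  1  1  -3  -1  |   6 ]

Forward elimination:
R2 <- R2 - (-3/4)*R1:  [    0   9/2   1/2  13/4     5 ]
R3 <- R3 - (5/4)*R1:  [     0   -3/2   11/2  -15/4     -4 ]
R4 <- R4 - (-1/4)*R1:  [    0   3/2  -7/2  -1/4     6 ]
R3 <- R3 - (-1/3)*R2:  [    0     0  17/3  -8/3  -7/3 ]
R4 <- R4 - (1/3)*R2:  [     0      0  -11/3   -4/3   13/3 ]
R4 <- R4 - (-11/17)*R3:  [      0       0       0  -52/17   48/17 ]
Row echelon form:
[ -4    2    -2       3  |      0 ]
[  0  9/2   1/2    13/4  |      5 ]
[  0    0  17/3    -8/3  |   -7/3 ]
[  0    0     0  -52/17  |  48/17 ]

REF = [-4 2 -2 3 0; 0 9/2 1/2 13/4 5; 0 0 17/3 -8/3 -7/3; 0 0 0 -52/17 48/17]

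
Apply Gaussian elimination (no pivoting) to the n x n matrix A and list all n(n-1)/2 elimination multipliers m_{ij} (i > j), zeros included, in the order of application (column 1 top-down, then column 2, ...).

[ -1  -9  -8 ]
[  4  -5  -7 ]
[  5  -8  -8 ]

multipliers: -4, -5, 53/41

Forward elimination:
R2 <- R2 - (-4)*R1:  [   0  -41  -39 ]
R3 <- R3 - (-5)*R1:  [   0  -53  -48 ]
R3 <- R3 - (53/41)*R2:  [     0      0  99/41 ]
Multipliers (in order of application): m_{21} = -4, m_{31} = -5, m_{32} = 53/41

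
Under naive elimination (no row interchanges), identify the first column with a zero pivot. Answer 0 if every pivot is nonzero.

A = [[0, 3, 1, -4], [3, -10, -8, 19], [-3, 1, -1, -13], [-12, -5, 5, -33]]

Naive forward elimination:
Pivot entry (1,1) is zero but row 2 has 3 in column 1 -> naive elimination stops; a row interchange (e.g. R1 <-> R2) would be required here.

first zero-pivot column = 1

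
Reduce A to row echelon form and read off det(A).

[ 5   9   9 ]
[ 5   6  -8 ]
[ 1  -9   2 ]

Forward elimination:
R2 <- R2 - (1)*R1:  [   0   -3  -17 ]
R3 <- R3 - (1/5)*R1:  [     0  -54/5    1/5 ]
R3 <- R3 - (18/5)*R2:  [     0      0  307/5 ]
Upper-triangular form:
[ 5   9      9 ]
[ 0  -3    -17 ]
[ 0   0  307/5 ]
det(A) = (-1)^0 * (5) * (-3) * (307/5) = -921  (0 row swaps -> sign +1)

det(A) = -921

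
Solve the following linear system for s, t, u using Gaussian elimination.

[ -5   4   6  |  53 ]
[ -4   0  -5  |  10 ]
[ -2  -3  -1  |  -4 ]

(-5, 4, 2)

Forward elimination on [A|b]:
R2 <- R2 - (4/5)*R1:  [      0   -16/5   -49/5  -162/5 ]
R3 <- R3 - (2/5)*R1:  [      0   -23/5   -17/5  -126/5 ]
R3 <- R3 - (23/16)*R2:  [      0       0  171/16   171/8 ]
Row echelon form:
[ -5      4       6  |      53 ]
[  0  -16/5   -49/5  |  -162/5 ]
[  0      0  171/16  |   171/8 ]
Back-substitution:
u = (171/8) / (171/16) = 2
t = (-162/5 - (-49/5)*(2)) / (-16/5) = 4
s = (53 - (4)*(4) - (6)*(2)) / -5 = -5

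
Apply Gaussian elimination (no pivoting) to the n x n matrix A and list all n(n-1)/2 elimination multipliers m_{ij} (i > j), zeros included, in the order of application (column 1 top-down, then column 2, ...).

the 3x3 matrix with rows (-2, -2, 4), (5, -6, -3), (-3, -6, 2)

multipliers: -5/2, 3/2, 3/11

Forward elimination:
R2 <- R2 - (-5/2)*R1:  [   0  -11    7 ]
R3 <- R3 - (3/2)*R1:  [  0  -3  -4 ]
R3 <- R3 - (3/11)*R2:  [      0       0  -65/11 ]
Multipliers (in order of application): m_{21} = -5/2, m_{31} = 3/2, m_{32} = 3/11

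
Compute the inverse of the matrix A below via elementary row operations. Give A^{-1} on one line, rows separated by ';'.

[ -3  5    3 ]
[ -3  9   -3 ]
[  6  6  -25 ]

Gauss-Jordan on [A | I]:
R1 <- (1/-3)*R1:  [    1  -5/3    -1  |  -1/3     0     0 ]
R2 <- R2 - (-3)*R1:  [  0   4  -6  |  -1   1   0 ]
R3 <- R3 - (6)*R1:  [   0   16  -19  |    2    0    1 ]
R2 <- (1/4)*R2:  [    0     1  -3/2  |  -1/4   1/4     0 ]
R1 <- R1 - (-5/3)*R2:  [    1     0  -7/2  |  -3/4  5/12     0 ]
R3 <- R3 - (16)*R2:  [  0   0   5  |   6  -4   1 ]
R3 <- (1/5)*R3:  [    0     0     1  |   6/5  -4/5   1/5 ]
R1 <- R1 - (-7/2)*R3:  [       1        0        0  |    69/20  -143/60     7/10 ]
R2 <- R2 - (-3/2)*R3:  [      0       1       0  |   31/20  -19/20    3/10 ]
Right block of [I | A^{-1}] is the inverse:
[ 69/20  -143/60  7/10 ]
[ 31/20   -19/20  3/10 ]
[   6/5     -4/5   1/5 ]

inverse = [69/20 -143/60 7/10; 31/20 -19/20 3/10; 6/5 -4/5 1/5]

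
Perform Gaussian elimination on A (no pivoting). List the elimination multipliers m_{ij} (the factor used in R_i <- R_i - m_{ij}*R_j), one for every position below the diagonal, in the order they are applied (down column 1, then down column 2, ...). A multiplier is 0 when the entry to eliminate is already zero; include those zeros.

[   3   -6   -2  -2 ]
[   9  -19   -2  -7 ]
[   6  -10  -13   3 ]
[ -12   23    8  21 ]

Forward elimination:
R2 <- R2 - (3)*R1:  [  0  -1   4  -1 ]
R3 <- R3 - (2)*R1:  [  0   2  -9   7 ]
R4 <- R4 - (-4)*R1:  [  0  -1   0  13 ]
R3 <- R3 - (-2)*R2:  [  0   0  -1   5 ]
R4 <- R4 - (1)*R2:  [  0   0  -4  14 ]
R4 <- R4 - (4)*R3:  [  0   0   0  -6 ]
Multipliers (in order of application): m_{21} = 3, m_{31} = 2, m_{41} = -4, m_{32} = -2, m_{42} = 1, m_{43} = 4

multipliers: 3, 2, -4, -2, 1, 4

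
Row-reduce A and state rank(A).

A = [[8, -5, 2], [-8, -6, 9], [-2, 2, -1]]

Row reduction:
R2 <- R2 - (-1)*R1:  [   0  -11   11 ]
R3 <- R3 - (-1/4)*R1:  [    0   3/4  -1/2 ]
R3 <- R3 - (-3/44)*R2:  [   0    0  1/4 ]
Row echelon form:
[ 8   -5    2 ]
[ 0  -11   11 ]
[ 0    0  1/4 ]
Nonzero rows / pivot columns: 3

rank(A) = 3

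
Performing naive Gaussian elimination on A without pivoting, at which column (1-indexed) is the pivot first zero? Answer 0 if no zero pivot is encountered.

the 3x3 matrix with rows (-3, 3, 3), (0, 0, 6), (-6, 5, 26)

Naive forward elimination:
R3 <- R3 - (2)*R1:  [  0  -1  20 ]
Matrix at this point:
[ -3   3   3 ]
[  0   0   6 ]
[  0  -1  20 ]
Pivot entry (2,2) is zero but row 3 has -1 in column 2 -> naive elimination stops; a row interchange (e.g. R2 <-> R3) would be required here.

first zero-pivot column = 2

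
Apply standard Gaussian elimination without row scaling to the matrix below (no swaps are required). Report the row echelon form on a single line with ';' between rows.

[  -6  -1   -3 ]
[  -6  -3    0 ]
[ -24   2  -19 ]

Forward elimination:
R2 <- R2 - (1)*R1:  [  0  -2   3 ]
R3 <- R3 - (4)*R1:  [  0   6  -7 ]
R3 <- R3 - (-3)*R2:  [ 0  0  2 ]
Row echelon form:
[ -6  -1  -3 ]
[  0  -2   3 ]
[  0   0   2 ]

REF = [-6 -1 -3; 0 -2 3; 0 0 2]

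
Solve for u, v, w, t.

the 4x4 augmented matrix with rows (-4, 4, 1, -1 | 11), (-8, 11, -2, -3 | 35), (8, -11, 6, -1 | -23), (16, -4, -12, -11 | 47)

Forward elimination on [A|b]:
R2 <- R2 - (2)*R1:  [  0   3  -4  -1  13 ]
R3 <- R3 - (-2)*R1:  [  0  -3   8  -3  -1 ]
R4 <- R4 - (-4)*R1:  [   0   12   -8  -15   91 ]
R3 <- R3 - (-1)*R2:  [  0   0   4  -4  12 ]
R4 <- R4 - (4)*R2:  [   0    0    8  -11   39 ]
R4 <- R4 - (2)*R3:  [  0   0   0  -3  15 ]
Row echelon form:
[ -4  4   1  -1  |  11 ]
[  0  3  -4  -1  |  13 ]
[  0  0   4  -4  |  12 ]
[  0  0   0  -3  |  15 ]
Back-substitution:
t = (15) / -3 = -5
w = (12 - (-4)*(-5)) / 4 = -2
v = (13 - (-4)*(-2) - (-1)*(-5)) / 3 = 0
u = (11 - (4)*(0) - (1)*(-2) - (-1)*(-5)) / -4 = -2

(-2, 0, -2, -5)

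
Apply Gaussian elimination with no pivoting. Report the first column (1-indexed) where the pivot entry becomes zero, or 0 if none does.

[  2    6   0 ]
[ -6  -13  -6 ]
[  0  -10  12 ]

first zero-pivot column = 3

Naive forward elimination:
R2 <- R2 - (-3)*R1:  [  0   5  -6 ]
R3 <- R3 - (-2)*R2:  [ 0  0  0 ]
Matrix at this point:
[ 2  6   0 ]
[ 0  5  -6 ]
[ 0  0   0 ]
Pivot entry (3,3) in the last row is zero and there are no rows below to swap with -> zero pivot in column 3 (A is singular).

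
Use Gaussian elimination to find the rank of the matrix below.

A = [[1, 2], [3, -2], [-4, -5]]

rank(A) = 2

Row reduction:
R2 <- R2 - (3)*R1:  [  0  -8 ]
R3 <- R3 - (-4)*R1:  [ 0  3 ]
R3 <- R3 - (-3/8)*R2:  [ 0  0 ]
Row echelon form:
[ 1   2 ]
[ 0  -8 ]
[ 0   0 ]
Nonzero rows / pivot columns: 2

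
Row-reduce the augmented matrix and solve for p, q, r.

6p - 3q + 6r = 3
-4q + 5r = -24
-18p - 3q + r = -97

Forward elimination on [A|b]:
R3 <- R3 - (-3)*R1:  [   0  -12   19  -88 ]
R3 <- R3 - (3)*R2:  [   0    0    4  -16 ]
Row echelon form:
[ 6  -3  6  |    3 ]
[ 0  -4  5  |  -24 ]
[ 0   0  4  |  -16 ]
Back-substitution:
r = (-16) / 4 = -4
q = (-24 - (5)*(-4)) / -4 = 1
p = (3 - (-3)*(1) - (6)*(-4)) / 6 = 5

(5, 1, -4)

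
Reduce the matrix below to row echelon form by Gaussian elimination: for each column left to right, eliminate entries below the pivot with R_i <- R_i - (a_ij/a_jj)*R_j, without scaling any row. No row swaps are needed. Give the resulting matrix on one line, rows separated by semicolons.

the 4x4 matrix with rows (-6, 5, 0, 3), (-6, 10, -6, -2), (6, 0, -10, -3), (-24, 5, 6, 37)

REF = [-6 5 0 3; 0 5 -6 -5; 0 0 -4 5; 0 0 0 -5]

Forward elimination:
R2 <- R2 - (1)*R1:  [  0   5  -6  -5 ]
R3 <- R3 - (-1)*R1:  [   0    5  -10    0 ]
R4 <- R4 - (4)*R1:  [   0  -15    6   25 ]
R3 <- R3 - (1)*R2:  [  0   0  -4   5 ]
R4 <- R4 - (-3)*R2:  [   0    0  -12   10 ]
R4 <- R4 - (3)*R3:  [  0   0   0  -5 ]
Row echelon form:
[ -6  5   0   3 ]
[  0  5  -6  -5 ]
[  0  0  -4   5 ]
[  0  0   0  -5 ]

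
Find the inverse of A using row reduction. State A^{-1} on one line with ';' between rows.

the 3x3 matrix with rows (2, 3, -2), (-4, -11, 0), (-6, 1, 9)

inverse = [-99/50 -29/50 -11/25; 18/25 3/25 4/25; -7/5 -2/5 -1/5]

Gauss-Jordan on [A | I]:
R1 <- (1/2)*R1:  [   1  3/2   -1  |  1/2    0    0 ]
R2 <- R2 - (-4)*R1:  [  0  -5  -4  |   2   1   0 ]
R3 <- R3 - (-6)*R1:  [  0  10   3  |   3   0   1 ]
R2 <- (1/-5)*R2:  [    0     1   4/5  |  -2/5  -1/5     0 ]
R1 <- R1 - (3/2)*R2:  [     1      0  -11/5  |  11/10   3/10      0 ]
R3 <- R3 - (10)*R2:  [  0   0  -5  |   7   2   1 ]
R3 <- (1/-5)*R3:  [    0     0     1  |  -7/5  -2/5  -1/5 ]
R1 <- R1 - (-11/5)*R3:  [      1       0       0  |  -99/50  -29/50  -11/25 ]
R2 <- R2 - (4/5)*R3:  [     0      1      0  |  18/25   3/25   4/25 ]
Right block of [I | A^{-1}] is the inverse:
[ -99/50  -29/50  -11/25 ]
[  18/25    3/25    4/25 ]
[   -7/5    -2/5    -1/5 ]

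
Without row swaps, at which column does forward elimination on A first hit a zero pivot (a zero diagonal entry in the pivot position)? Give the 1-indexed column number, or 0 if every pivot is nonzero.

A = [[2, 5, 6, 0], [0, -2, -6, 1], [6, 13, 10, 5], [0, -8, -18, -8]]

first zero-pivot column = 4

Naive forward elimination:
R3 <- R3 - (3)*R1:  [  0  -2  -8   5 ]
R3 <- R3 - (1)*R2:  [  0   0  -2   4 ]
R4 <- R4 - (4)*R2:  [   0    0    6  -12 ]
R4 <- R4 - (-3)*R3:  [ 0  0  0  0 ]
Matrix at this point:
[ 2   5   6  0 ]
[ 0  -2  -6  1 ]
[ 0   0  -2  4 ]
[ 0   0   0  0 ]
Pivot entry (4,4) in the last row is zero and there are no rows below to swap with -> zero pivot in column 4 (A is singular).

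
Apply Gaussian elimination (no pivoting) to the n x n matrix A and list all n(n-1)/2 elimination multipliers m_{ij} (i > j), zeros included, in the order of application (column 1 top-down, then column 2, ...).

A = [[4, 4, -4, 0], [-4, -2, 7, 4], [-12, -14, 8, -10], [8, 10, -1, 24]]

Forward elimination:
R2 <- R2 - (-1)*R1:  [ 0  2  3  4 ]
R3 <- R3 - (-3)*R1:  [   0   -2   -4  -10 ]
R4 <- R4 - (2)*R1:  [  0   2   7  24 ]
R3 <- R3 - (-1)*R2:  [  0   0  -1  -6 ]
R4 <- R4 - (1)*R2:  [  0   0   4  20 ]
R4 <- R4 - (-4)*R3:  [  0   0   0  -4 ]
Multipliers (in order of application): m_{21} = -1, m_{31} = -3, m_{41} = 2, m_{32} = -1, m_{42} = 1, m_{43} = -4

multipliers: -1, -3, 2, -1, 1, -4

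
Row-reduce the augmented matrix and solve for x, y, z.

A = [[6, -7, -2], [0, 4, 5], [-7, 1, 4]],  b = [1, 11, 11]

Forward elimination on [A|b]:
R3 <- R3 - (-7/6)*R1:  [     0  -43/6    5/3   73/6 ]
R3 <- R3 - (-43/24)*R2:  [     0      0   85/8  255/8 ]
Row echelon form:
[ 6  -7    -2  |      1 ]
[ 0   4     5  |     11 ]
[ 0   0  85/8  |  255/8 ]
Back-substitution:
z = (255/8) / (85/8) = 3
y = (11 - (5)*(3)) / 4 = -1
x = (1 - (-7)*(-1) - (-2)*(3)) / 6 = 0

(0, -1, 3)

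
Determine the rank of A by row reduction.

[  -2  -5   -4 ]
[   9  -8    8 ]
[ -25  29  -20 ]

rank(A) = 2

Row reduction:
R2 <- R2 - (-9/2)*R1:  [     0  -61/2    -10 ]
R3 <- R3 - (25/2)*R1:  [     0  183/2     30 ]
R3 <- R3 - (-3)*R2:  [ 0  0  0 ]
Row echelon form:
[ -2     -5   -4 ]
[  0  -61/2  -10 ]
[  0      0    0 ]
Nonzero rows / pivot columns: 2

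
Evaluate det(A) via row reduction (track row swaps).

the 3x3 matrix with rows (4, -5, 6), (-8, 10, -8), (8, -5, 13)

det(A) = -80

Forward elimination:
R2 <- R2 - (-2)*R1:  [ 0  0  4 ]
R3 <- R3 - (2)*R1:  [ 0  5  1 ]
R2 <-> R3   (pivot in column 2 was zero)
[ 4  -5  6 ]
[ 0   5  1 ]
[ 0   0  4 ]
Upper-triangular form:
[ 4  -5  6 ]
[ 0   5  1 ]
[ 0   0  4 ]
det(A) = (-1)^1 * (4) * (5) * (4) = -80  (1 row swap -> sign -1)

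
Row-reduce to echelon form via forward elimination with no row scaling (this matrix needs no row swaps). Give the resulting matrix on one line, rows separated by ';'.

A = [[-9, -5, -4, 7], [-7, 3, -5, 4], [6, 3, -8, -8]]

REF = [-9 -5 -4 7; 0 62/9 -17/9 -13/9; 0 0 -667/62 -211/62]

Forward elimination:
R2 <- R2 - (7/9)*R1:  [     0   62/9  -17/9  -13/9 ]
R3 <- R3 - (-2/3)*R1:  [     0   -1/3  -32/3  -10/3 ]
R3 <- R3 - (-3/62)*R2:  [       0        0  -667/62  -211/62 ]
Row echelon form:
[ -9    -5       -4        7 ]
[  0  62/9    -17/9    -13/9 ]
[  0     0  -667/62  -211/62 ]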